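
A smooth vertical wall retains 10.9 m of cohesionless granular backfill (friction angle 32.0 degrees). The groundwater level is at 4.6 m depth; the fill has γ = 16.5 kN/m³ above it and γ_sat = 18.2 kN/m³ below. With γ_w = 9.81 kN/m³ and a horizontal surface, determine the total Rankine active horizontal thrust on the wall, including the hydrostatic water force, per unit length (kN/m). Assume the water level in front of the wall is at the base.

446 kN/m

K_a = tan²(45° − φ/2) = 0.3073.
γ' = 18.2 − 9.81 = 8.390 kN/m³. Depth below WT = 6.3 m.
σ'_h at WT = K_a γ d_w = 23.32 kPa; at base = 23.32 + K_a γ' × 6.3 = 39.56 kPa.
P₁ (0–4.6 m) = ½×23.32×4.6 = 53.64. P₂ (4.6–10.9 m) = ½(23.32+39.56)×6.3 = 198.1.
P_w = ½ γ_w h₂² = 0.5×9.81×6.3² = 194.7. Total = 53.64+198.1+194.7 = 446.4 kN/m.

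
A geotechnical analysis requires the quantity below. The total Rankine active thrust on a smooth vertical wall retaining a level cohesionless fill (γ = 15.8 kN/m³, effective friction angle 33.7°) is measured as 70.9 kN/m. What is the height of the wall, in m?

K_a = 0.2863. P_a = ½ K_a γ H² ⇒ H = √(2P_a/(K_a γ)).
H = √(2×70.9/(0.2863×15.8)) = 5.599 m.

5.60 m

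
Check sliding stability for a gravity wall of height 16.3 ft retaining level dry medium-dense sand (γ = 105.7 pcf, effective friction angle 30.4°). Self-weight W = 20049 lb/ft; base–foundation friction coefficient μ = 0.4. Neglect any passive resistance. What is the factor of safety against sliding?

1.74

K_a = tan²(45° − 30.4°/2) = 0.3280.
P_a = ½K_aγH² = 0.5×0.3280×105.7×16.3² = 4606 lb/ft, acting at H/3 = 5.433 ft above the base.
FS_sliding = μW / P_a = 0.4×20049 / 4606 = 1.741.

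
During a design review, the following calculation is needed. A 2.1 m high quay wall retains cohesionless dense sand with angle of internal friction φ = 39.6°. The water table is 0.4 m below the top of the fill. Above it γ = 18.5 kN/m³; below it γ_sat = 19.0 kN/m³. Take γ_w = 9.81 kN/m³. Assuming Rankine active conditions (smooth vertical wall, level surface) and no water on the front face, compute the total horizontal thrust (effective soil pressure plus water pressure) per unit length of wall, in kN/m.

20.2 kN/m

K_a = tan²(45° − φ/2) = 0.2214.
γ' = 19.0 − 9.81 = 9.190 kN/m³. Depth below WT = 1.7 m.
σ'_h at WT = K_a γ d_w = 1.639 kPa; at base = 1.639 + K_a γ' × 1.7 = 5.098 kPa.
P₁ (0–0.4 m) = ½×1.639×0.4 = 0.3277. P₂ (0.4–2.1 m) = ½(1.639+5.098)×1.7 = 5.726.
P_w = ½ γ_w h₂² = 0.5×9.81×1.7² = 14.18. Total = 0.3277+5.726+14.18 = 20.23 kN/m.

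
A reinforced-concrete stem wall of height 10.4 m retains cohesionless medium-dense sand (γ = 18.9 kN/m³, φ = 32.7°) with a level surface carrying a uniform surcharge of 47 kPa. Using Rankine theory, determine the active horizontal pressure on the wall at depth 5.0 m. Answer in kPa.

K_a = (1 − sin φ)/(1 + sin φ) = 0.2985.
σ_v = γz + q = 18.9 × 5.0 + 47 = 141.5 kPa.
σ_h = K_a σ_v = 0.2985 × 141.5 = 42.24 kPa.

42.2 kPa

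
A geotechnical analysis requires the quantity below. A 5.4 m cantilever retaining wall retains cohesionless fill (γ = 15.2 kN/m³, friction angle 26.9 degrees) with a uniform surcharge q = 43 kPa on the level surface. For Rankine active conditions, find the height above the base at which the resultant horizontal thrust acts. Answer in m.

2.26 m

K_a = 0.3770.
Triangular part P₁ = ½K_aγH² = 83.55 at H/3 = 1.800 m; rectangular part P₂ = K_a q H = 87.54 at H/2 = 2.700 m.
ȳ = (P₁·1.800 + P₂·2.700)/(P₁+P₂) = 2.260 m.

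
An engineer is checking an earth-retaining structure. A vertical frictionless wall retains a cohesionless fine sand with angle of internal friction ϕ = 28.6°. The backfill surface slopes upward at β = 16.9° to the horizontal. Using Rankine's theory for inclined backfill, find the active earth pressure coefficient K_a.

K_a = cos β · (cos β − √(cos²β − cos²φ)) / (cos β + √(cos²β − cos²φ)).
cos β = 0.9568, cos φ = 0.8780, √(cos²β − cos²φ) = 0.3803.
K_a = 0.9568 × (0.9568 − 0.3803)/(0.9568 + 0.3803) = 0.4125.

0.413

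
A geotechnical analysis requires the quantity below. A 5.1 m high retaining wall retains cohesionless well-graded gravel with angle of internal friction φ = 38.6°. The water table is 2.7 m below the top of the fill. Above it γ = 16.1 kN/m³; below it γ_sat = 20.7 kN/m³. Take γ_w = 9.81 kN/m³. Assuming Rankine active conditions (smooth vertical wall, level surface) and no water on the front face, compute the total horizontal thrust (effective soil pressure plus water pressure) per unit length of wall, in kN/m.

K_a = tan²(45° − φ/2) = 0.2316.
γ' = 20.7 − 9.81 = 10.89 kN/m³. Depth below WT = 2.4 m.
σ'_h at WT = K_a γ d_w = 10.07 kPa; at base = 10.07 + K_a γ' × 2.4 = 16.12 kPa.
P₁ (0–2.7 m) = ½×10.07×2.7 = 13.59. P₂ (2.7–5.1 m) = ½(10.07+16.12)×2.4 = 31.43.
P_w = ½ γ_w h₂² = 0.5×9.81×2.4² = 28.25. Total = 13.59+31.43+28.25 = 73.27 kN/m.

73.3 kN/m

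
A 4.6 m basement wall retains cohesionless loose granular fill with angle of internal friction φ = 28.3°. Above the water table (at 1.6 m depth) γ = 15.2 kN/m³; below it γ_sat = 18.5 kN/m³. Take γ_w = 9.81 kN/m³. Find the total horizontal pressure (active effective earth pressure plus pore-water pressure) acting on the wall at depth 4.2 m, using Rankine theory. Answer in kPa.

42.2 kPa

K_a = (1 − sin φ)/(1 + sin φ) = 0.3568.
γ' = 18.5 − 9.81 = 8.690 kN/m³.
Effective vertical stress at 4.2 m: σ'_v = 15.2×1.6 + 8.690×2.60 = 46.91 kPa.
σ'_h = K_a σ'_v = 0.3568 × 46.91 = 16.74 kPa; u = γ_w × 2.60 = 25.51 kPa.
Total σ_h = 16.74 + 25.51 = 42.24 kPa.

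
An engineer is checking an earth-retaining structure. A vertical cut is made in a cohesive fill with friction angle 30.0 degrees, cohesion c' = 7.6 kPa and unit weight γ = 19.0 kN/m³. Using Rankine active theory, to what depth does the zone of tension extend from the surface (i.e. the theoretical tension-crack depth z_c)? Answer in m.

K_a = tan²(45° − 30.0°/2) = 0.3333; √K_a = 0.5774.
The active pressure is zero where K_a γ z = 2c√K_a, so z_c = 2c/(γ√K_a) = 2×7.6/(19.0×0.5774) = 1.386 m.

1.39 m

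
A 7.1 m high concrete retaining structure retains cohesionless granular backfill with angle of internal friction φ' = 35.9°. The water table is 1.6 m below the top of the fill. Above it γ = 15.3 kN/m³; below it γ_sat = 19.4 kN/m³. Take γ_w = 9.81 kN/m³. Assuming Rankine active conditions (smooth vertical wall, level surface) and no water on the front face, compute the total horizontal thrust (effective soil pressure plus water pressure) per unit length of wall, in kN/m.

226 kN/m

K_a = tan²(45° − φ/2) = 0.2607.
γ' = 19.4 − 9.81 = 9.590 kN/m³. Depth below WT = 5.5 m.
σ'_h at WT = K_a γ d_w = 6.383 kPa; at base = 6.383 + K_a γ' × 5.5 = 20.14 kPa.
P₁ (0–1.6 m) = ½×6.383×1.6 = 5.106. P₂ (1.6–7.1 m) = ½(6.383+20.14)×5.5 = 72.93.
P_w = ½ γ_w h₂² = 0.5×9.81×5.5² = 148.4. Total = 5.106+72.93+148.4 = 226.4 kN/m.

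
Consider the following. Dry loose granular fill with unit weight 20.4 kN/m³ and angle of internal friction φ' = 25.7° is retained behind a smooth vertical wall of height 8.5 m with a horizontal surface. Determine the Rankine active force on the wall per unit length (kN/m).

K_a = tan²(45° − φ/2) = 0.3950.
P_a = ½ K_a γ H² = 0.5 × 0.3950 × 20.4 × 8.5² = 291.1 kN/m.

291 kN/m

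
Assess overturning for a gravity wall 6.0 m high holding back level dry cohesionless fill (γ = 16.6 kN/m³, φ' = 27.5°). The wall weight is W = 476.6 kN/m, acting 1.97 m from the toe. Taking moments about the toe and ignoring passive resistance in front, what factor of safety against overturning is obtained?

4.27

K_a = tan²(45° − 27.5°/2) = 0.3682.
P_a = ½K_aγH² = 0.5×0.3682×16.6×6.0² = 110.0 kN/m, acting at H/3 = 2.000 m above the base.
Overturning moment M_o = P_a × H/3 = 110.0 × 2.000 = 220.1.
Resisting moment M_r = W × 1.97 = 476.6 × 1.97 = 938.9.
FS_overturning = M_r/M_o = 938.9/220.1 = 4.267.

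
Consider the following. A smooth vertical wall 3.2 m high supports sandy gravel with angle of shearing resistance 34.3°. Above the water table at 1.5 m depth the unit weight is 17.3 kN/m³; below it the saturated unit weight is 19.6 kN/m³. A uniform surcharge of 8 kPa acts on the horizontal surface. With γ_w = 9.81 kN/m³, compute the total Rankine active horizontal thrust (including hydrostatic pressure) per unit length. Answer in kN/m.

K_a = tan²(45° − φ/2) = 0.2792.
γ' = 19.6 − 9.81 = 9.790 kN/m³. h₂ = H − d_w = 1.7 m.
σ'_h: at surface K_a·q = 2.233; at WT K_a(q+γd_w) = 9.477; at base K_a(q+γd_w+γ'h₂) = 14.12 kPa.
P₁ = ½(2.233+9.477)×1.5 = 8.783; P₂ = ½(9.477+14.12)×1.7 = 20.06; P_w = ½γ_w h₂² = 14.18.
Total = 8.783+20.06+14.18 = 43.02 kN/m.

43.0 kN/m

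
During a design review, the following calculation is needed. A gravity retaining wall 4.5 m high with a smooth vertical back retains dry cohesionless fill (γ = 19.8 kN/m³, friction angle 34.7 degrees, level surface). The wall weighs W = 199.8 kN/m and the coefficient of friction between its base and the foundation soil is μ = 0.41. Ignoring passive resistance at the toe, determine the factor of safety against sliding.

K_a = tan²(45° − 34.7°/2) = 0.2745.
P_a = ½K_aγH² = 0.5×0.2745×19.8×4.5² = 55.02 kN/m, acting at H/3 = 1.500 m above the base.
FS_sliding = μW / P_a = 0.41×199.8 / 55.02 = 1.489.

1.49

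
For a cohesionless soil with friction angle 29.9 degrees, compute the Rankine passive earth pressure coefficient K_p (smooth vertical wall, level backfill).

K_p = (1 + sin φ)/(1 − sin φ) = tan²(45° + 29.9°/2) = 2.988.

2.99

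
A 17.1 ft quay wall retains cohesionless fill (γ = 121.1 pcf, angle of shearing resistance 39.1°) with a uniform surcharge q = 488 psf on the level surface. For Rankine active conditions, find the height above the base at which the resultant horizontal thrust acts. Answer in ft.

K_a = 0.2265.
Triangular part P₁ = ½K_aγH² = 4010 at H/3 = 5.700 ft; rectangular part P₂ = K_a q H = 1890 at H/2 = 8.550 ft.
ȳ = (P₁·5.700 + P₂·8.550)/(P₁+P₂) = 6.613 ft.

6.61 ft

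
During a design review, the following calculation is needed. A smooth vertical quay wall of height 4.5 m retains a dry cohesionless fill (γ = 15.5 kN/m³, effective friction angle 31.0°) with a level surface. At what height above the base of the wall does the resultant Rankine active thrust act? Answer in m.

1.50 m

K_a = 0.3201.
The pressure distribution is triangular, so the resultant acts at H/3 above the base = 4.5/3 = 1.500 m.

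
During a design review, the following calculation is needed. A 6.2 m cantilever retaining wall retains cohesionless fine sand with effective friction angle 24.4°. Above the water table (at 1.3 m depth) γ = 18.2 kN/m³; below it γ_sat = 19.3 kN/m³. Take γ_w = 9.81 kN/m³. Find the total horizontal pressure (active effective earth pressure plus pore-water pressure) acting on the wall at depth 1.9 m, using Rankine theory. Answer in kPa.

18.1 kPa

K_a = (1 − sin φ)/(1 + sin φ) = 0.4153.
γ' = 19.3 − 9.81 = 9.490 kN/m³.
Effective vertical stress at 1.9 m: σ'_v = 18.2×1.3 + 9.490×0.600 = 29.35 kPa.
σ'_h = K_a σ'_v = 0.4153 × 29.35 = 12.19 kPa; u = γ_w × 0.600 = 5.886 kPa.
Total σ_h = 12.19 + 5.886 = 18.08 kPa.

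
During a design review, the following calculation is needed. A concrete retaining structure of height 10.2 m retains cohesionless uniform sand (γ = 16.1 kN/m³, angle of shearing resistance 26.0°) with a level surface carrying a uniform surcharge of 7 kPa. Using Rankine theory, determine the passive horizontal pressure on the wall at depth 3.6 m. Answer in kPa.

166 kPa

K_p = (1 + sin φ)/(1 − sin φ) = 2.561.
σ_v = γz + q = 16.1 × 3.6 + 7 = 64.96 kPa.
σ_h = K_p σ_v = 2.561 × 64.96 = 166.4 kPa.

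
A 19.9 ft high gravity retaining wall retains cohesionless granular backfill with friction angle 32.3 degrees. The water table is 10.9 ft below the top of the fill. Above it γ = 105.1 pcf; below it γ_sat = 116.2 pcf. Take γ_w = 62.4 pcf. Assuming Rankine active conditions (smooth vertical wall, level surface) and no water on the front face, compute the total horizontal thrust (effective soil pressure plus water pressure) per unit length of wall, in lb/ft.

8210 lb/ft

K_a = tan²(45° − φ/2) = 0.3035.
γ' = 116.2 − 62.4 = 53.80 pcf. Depth below WT = 9.0 ft.
σ'_h at WT = K_a γ d_w = 347.7 psf; at base = 347.7 + K_a γ' × 9.0 = 494.6 psf.
P₁ (0–10.9 ft) = ½×347.7×10.9 = 1895. P₂ (10.9–19.9 ft) = ½(347.7+494.6)×9.0 = 3790.
P_w = ½ γ_w h₂² = 0.5×62.4×9.0² = 2527. Total = 1895+3790+2527 = 8212 lb/ft.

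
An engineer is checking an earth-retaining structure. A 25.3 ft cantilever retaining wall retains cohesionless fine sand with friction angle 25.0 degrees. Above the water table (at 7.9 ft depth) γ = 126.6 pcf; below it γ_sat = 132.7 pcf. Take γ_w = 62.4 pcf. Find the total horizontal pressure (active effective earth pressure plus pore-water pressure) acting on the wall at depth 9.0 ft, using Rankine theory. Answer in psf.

K_a = (1 − sin φ)/(1 + sin φ) = 0.4059.
γ' = 132.7 − 62.4 = 70.30 pcf.
Effective vertical stress at 9.0 ft: σ'_v = 126.6×7.9 + 70.30×1.10 = 1077 psf.
σ'_h = K_a σ'_v = 0.4059 × 1077 = 437.3 psf; u = γ_w × 1.10 = 68.64 psf.
Total σ_h = 437.3 + 68.64 = 505.9 psf.

506 psf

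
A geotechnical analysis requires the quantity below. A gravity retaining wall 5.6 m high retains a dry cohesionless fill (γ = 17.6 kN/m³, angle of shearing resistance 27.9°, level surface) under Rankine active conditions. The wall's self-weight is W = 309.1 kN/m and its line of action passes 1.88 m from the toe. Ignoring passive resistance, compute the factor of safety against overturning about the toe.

K_a = tan²(45° − 27.9°/2) = 0.3625.
P_a = ½K_aγH² = 0.5×0.3625×17.6×5.6² = 100.0 kN/m, acting at H/3 = 1.867 m above the base.
Overturning moment M_o = P_a × H/3 = 100.0 × 1.867 = 186.7.
Resisting moment M_r = W × 1.88 = 309.1 × 1.88 = 581.1.
FS_overturning = M_r/M_o = 581.1/186.7 = 3.112.

3.11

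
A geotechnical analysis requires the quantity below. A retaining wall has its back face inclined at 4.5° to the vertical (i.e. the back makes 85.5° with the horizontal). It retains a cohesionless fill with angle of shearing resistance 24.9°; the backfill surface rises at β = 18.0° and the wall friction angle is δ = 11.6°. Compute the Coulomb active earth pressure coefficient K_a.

K_a = sin²(α+φ) / [sin²α · sin(α−δ) · (1 + √{sin(φ+δ)sin(φ−β) / (sin(α−δ)sin(α+β))})²].
With α = 85.5°, φ = 24.9°, δ = 11.6°, β = 18.0°: K_a = 0.5646.

0.565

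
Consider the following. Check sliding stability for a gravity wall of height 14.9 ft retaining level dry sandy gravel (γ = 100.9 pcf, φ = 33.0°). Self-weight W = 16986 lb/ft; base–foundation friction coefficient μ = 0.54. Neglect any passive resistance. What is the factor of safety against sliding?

K_a = tan²(45° − 33.0°/2) = 0.2948.
P_a = ½K_aγH² = 0.5×0.2948×100.9×14.9² = 3302 lb/ft, acting at H/3 = 4.967 ft above the base.
FS_sliding = μW / P_a = 0.54×16986 / 3302 = 2.778.

2.78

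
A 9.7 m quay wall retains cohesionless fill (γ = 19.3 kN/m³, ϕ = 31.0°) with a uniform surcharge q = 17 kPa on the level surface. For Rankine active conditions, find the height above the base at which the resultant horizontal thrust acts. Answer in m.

3.48 m

K_a = 0.3201.
Triangular part P₁ = ½K_aγH² = 290.6 at H/3 = 3.233 m; rectangular part P₂ = K_a q H = 52.78 at H/2 = 4.850 m.
ȳ = (P₁·3.233 + P₂·4.850)/(P₁+P₂) = 3.482 m.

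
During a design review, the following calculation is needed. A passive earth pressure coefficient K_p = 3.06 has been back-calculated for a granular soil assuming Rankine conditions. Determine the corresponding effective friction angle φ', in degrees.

K_p = (1+sin φ)/(1−sin φ) ⇒ sin φ = (K_p − 1)/(K_p + 1) = 0.5074.
φ = arcsin(0.5074) = 30.49°.

30.5°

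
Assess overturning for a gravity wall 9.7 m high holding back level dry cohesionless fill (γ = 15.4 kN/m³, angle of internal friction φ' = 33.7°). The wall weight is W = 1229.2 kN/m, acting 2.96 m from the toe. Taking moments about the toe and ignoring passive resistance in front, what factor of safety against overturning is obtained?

K_a = tan²(45° − 33.7°/2) = 0.2863.
P_a = ½K_aγH² = 0.5×0.2863×15.4×9.7² = 207.4 kN/m, acting at H/3 = 3.233 m above the base.
Overturning moment M_o = P_a × H/3 = 207.4 × 3.233 = 670.7.
Resisting moment M_r = W × 2.96 = 1229.2 × 2.96 = 3638.
FS_overturning = M_r/M_o = 3638/670.7 = 5.425.

5.43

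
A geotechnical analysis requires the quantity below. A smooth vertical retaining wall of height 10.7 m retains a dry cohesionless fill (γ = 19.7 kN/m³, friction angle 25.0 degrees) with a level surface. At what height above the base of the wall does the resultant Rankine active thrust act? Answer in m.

K_a = 0.4059.
The pressure distribution is triangular, so the resultant acts at H/3 above the base = 10.7/3 = 3.567 m.

3.57 m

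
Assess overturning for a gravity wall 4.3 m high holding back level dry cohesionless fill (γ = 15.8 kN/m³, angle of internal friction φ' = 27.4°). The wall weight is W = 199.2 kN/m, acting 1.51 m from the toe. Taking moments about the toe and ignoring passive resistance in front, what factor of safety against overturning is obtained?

K_a = tan²(45° − 27.4°/2) = 0.3697.
P_a = ½K_aγH² = 0.5×0.3697×15.8×4.3² = 54.00 kN/m, acting at H/3 = 1.433 m above the base.
Overturning moment M_o = P_a × H/3 = 54.00 × 1.433 = 77.40.
Resisting moment M_r = W × 1.51 = 199.2 × 1.51 = 300.8.
FS_overturning = M_r/M_o = 300.8/77.40 = 3.886.

3.89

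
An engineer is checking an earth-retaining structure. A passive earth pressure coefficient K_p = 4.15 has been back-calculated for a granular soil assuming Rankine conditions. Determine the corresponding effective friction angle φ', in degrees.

37.7°

K_p = (1+sin φ)/(1−sin φ) ⇒ sin φ = (K_p − 1)/(K_p + 1) = 0.6117.
φ = arcsin(0.6117) = 37.71°.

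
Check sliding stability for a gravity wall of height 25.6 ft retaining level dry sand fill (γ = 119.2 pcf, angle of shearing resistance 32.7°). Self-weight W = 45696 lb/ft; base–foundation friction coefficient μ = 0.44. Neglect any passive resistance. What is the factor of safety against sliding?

1.72

K_a = tan²(45° − 32.7°/2) = 0.2985.
P_a = ½K_aγH² = 0.5×0.2985×119.2×25.6² = 11660 lb/ft, acting at H/3 = 8.533 ft above the base.
FS_sliding = μW / P_a = 0.44×45696 / 11660 = 1.724.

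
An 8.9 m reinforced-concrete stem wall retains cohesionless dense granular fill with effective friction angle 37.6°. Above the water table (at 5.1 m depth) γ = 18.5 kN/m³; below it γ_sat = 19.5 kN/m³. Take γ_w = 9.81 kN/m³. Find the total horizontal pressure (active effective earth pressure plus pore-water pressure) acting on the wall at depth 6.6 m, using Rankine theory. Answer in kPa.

41.1 kPa

K_a = (1 − sin φ)/(1 + sin φ) = 0.2421.
γ' = 19.5 − 9.81 = 9.690 kN/m³.
Effective vertical stress at 6.6 m: σ'_v = 18.5×5.1 + 9.690×1.50 = 108.9 kPa.
σ'_h = K_a σ'_v = 0.2421 × 108.9 = 26.36 kPa; u = γ_w × 1.50 = 14.71 kPa.
Total σ_h = 26.36 + 14.71 = 41.08 kPa.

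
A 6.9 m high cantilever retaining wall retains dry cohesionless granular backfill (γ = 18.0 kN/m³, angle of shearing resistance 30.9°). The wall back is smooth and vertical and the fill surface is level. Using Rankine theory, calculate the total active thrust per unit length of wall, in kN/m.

K_a = tan²(45° − φ/2) = 0.3214.
P_a = ½ K_a γ H² = 0.5 × 0.3214 × 18.0 × 6.9² = 137.7 kN/m.

138 kN/m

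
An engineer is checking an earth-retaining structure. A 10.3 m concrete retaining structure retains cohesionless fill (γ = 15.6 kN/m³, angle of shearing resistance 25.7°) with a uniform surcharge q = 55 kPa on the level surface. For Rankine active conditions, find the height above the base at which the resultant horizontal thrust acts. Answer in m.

K_a = 0.3950.
Triangular part P₁ = ½K_aγH² = 326.9 at H/3 = 3.433 m; rectangular part P₂ = K_a q H = 223.8 at H/2 = 5.150 m.
ȳ = (P₁·3.433 + P₂·5.150)/(P₁+P₂) = 4.131 m.

4.13 m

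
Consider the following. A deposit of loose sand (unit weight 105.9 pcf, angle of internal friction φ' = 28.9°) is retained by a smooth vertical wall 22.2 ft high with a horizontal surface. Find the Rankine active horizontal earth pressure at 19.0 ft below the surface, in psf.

701 psf

K_a = (1 − sin φ)/(1 + sin φ) = 0.3484.
σ_h = K_a γ z = 0.3484 × 105.9 × 19.0 = 700.9 psf.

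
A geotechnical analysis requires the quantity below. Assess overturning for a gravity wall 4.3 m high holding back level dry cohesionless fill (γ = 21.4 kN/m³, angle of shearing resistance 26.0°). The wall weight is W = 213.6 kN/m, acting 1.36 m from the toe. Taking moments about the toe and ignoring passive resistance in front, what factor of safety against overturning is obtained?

2.62

K_a = tan²(45° − 26.0°/2) = 0.3905.
P_a = ½K_aγH² = 0.5×0.3905×21.4×4.3² = 77.25 kN/m, acting at H/3 = 1.433 m above the base.
Overturning moment M_o = P_a × H/3 = 77.25 × 1.433 = 110.7.
Resisting moment M_r = W × 1.36 = 213.6 × 1.36 = 290.5.
FS_overturning = M_r/M_o = 290.5/110.7 = 2.624.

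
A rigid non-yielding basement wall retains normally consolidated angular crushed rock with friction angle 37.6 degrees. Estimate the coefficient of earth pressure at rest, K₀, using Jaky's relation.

0.390

K₀ = 1 − sin φ' = 1 − sin 37.6° = 0.3899.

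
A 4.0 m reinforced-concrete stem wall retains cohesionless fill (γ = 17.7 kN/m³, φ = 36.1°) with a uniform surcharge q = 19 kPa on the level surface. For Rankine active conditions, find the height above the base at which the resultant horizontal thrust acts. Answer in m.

K_a = 0.2585.
Triangular part P₁ = ½K_aγH² = 36.60 at H/3 = 1.333 m; rectangular part P₂ = K_a q H = 19.65 at H/2 = 2.000 m.
ȳ = (P₁·1.333 + P₂·2.000)/(P₁+P₂) = 1.566 m.

1.57 m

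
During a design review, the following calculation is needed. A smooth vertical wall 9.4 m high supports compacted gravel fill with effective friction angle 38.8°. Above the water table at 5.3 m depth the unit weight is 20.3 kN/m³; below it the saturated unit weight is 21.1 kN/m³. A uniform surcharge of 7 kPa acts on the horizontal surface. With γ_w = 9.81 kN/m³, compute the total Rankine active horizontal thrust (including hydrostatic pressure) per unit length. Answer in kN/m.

286 kN/m

K_a = tan²(45° − φ/2) = 0.2296.
γ' = 21.1 − 9.81 = 11.29 kN/m³. h₂ = H − d_w = 4.1 m.
σ'_h: at surface K_a·q = 1.607; at WT K_a(q+γd_w) = 26.30; at base K_a(q+γd_w+γ'h₂) = 36.93 kPa.
P₁ = ½(1.607+26.30)×5.3 = 73.97; P₂ = ½(26.30+36.93)×4.1 = 129.6; P_w = ½γ_w h₂² = 82.45.
Total = 73.97+129.6+82.45 = 286.1 kN/m.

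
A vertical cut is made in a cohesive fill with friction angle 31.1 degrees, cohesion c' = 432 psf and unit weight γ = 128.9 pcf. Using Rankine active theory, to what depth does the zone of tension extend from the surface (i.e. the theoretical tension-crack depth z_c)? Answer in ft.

11.9 ft

K_a = tan²(45° − 31.1°/2) = 0.3188; √K_a = 0.5646.
The active pressure is zero where K_a γ z = 2c√K_a, so z_c = 2c/(γ√K_a) = 2×432/(128.9×0.5646) = 11.87 ft.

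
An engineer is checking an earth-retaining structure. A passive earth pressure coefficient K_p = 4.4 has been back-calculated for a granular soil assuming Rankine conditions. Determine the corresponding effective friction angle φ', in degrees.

K_p = (1+sin φ)/(1−sin φ) ⇒ sin φ = (K_p − 1)/(K_p + 1) = 0.6296.
φ = arcsin(0.6296) = 39.02°.

39.0°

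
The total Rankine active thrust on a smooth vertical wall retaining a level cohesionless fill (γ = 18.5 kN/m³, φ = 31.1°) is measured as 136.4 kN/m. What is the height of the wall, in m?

6.80 m

K_a = 0.3188. P_a = ½ K_a γ H² ⇒ H = √(2P_a/(K_a γ)).
H = √(2×136.4/(0.3188×18.5)) = 6.801 m.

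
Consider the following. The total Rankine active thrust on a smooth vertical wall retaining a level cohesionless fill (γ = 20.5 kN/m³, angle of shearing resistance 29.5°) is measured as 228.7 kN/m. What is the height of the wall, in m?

K_a = 0.3401. P_a = ½ K_a γ H² ⇒ H = √(2P_a/(K_a γ)).
H = √(2×228.7/(0.3401×20.5)) = 8.100 m.

8.10 m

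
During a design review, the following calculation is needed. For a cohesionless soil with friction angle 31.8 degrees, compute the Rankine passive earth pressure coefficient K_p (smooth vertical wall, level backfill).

K_p = (1 + sin φ)/(1 − sin φ) = tan²(45° + 31.8°/2) = 3.228.

3.23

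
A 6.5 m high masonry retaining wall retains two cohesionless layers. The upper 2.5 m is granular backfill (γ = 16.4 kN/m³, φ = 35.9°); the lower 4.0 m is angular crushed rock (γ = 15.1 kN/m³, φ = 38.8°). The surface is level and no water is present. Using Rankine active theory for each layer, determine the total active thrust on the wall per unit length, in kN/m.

K_a1 = tan²(45°−35.9°/2) = 0.2607; K_a2 = tan²(45°−38.8°/2) = 0.2296.
Layer 1: σ at base = K_a1 γ₁ h₁ = 10.69 kPa; P₁ = ½×10.69×2.5 = 13.36.
Layer 2: σ_v at top = γ₁h₁ = 41.00; σ_h top = K_a2×41.00 = 9.412; σ_h base = K_a2×(41.00+15.1×4.0) = 23.28.
P₂ = ½(9.412+23.28)×4.0 = 65.38. Total P_a = 13.36+65.38 = 78.74 kN/m.

78.7 kN/m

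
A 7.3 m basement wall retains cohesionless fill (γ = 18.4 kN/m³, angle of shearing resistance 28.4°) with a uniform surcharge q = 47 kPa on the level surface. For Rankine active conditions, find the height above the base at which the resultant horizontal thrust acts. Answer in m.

2.93 m

K_a = 0.3554.
Triangular part P₁ = ½K_aγH² = 174.2 at H/3 = 2.433 m; rectangular part P₂ = K_a q H = 121.9 at H/2 = 3.650 m.
ȳ = (P₁·2.433 + P₂·3.650)/(P₁+P₂) = 2.934 m.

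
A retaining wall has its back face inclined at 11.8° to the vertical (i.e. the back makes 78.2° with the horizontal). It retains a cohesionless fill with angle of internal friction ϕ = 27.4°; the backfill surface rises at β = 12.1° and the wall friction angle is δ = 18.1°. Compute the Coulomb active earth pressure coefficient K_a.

K_a = sin²(α+φ) / [sin²α · sin(α−δ) · (1 + √{sin(φ+δ)sin(φ−β) / (sin(α−δ)sin(α+β))})²].
With α = 78.2°, φ = 27.4°, δ = 18.1°, β = 12.1°: K_a = 0.5197.

0.520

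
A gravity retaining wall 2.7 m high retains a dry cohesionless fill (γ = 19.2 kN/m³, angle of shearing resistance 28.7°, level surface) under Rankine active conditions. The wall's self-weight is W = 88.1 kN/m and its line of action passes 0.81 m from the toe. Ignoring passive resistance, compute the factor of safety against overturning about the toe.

K_a = tan²(45° − 28.7°/2) = 0.3511.
P_a = ½K_aγH² = 0.5×0.3511×19.2×2.7² = 24.57 kN/m, acting at H/3 = 0.9000 m above the base.
Overturning moment M_o = P_a × H/3 = 24.57 × 0.9000 = 22.12.
Resisting moment M_r = W × 0.81 = 88.1 × 0.81 = 71.36.
FS_overturning = M_r/M_o = 71.36/22.12 = 3.226.

3.23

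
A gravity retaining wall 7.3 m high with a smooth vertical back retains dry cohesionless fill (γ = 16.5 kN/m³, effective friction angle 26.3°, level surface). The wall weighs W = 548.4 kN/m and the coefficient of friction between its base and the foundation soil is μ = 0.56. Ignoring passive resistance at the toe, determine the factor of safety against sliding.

K_a = tan²(45° − 26.3°/2) = 0.3859.
P_a = ½K_aγH² = 0.5×0.3859×16.5×7.3² = 169.7 kN/m, acting at H/3 = 2.433 m above the base.
FS_sliding = μW / P_a = 0.56×548.4 / 169.7 = 1.810.

1.81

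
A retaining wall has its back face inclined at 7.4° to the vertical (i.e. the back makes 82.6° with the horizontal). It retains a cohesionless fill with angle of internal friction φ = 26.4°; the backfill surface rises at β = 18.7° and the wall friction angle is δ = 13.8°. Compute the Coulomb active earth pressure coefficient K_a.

K_a = sin²(α+φ) / [sin²α · sin(α−δ) · (1 + √{sin(φ+δ)sin(φ−β) / (sin(α−δ)sin(α+β))})²].
With α = 82.6°, φ = 26.4°, δ = 13.8°, β = 18.7°: K_a = 0.5703.

0.570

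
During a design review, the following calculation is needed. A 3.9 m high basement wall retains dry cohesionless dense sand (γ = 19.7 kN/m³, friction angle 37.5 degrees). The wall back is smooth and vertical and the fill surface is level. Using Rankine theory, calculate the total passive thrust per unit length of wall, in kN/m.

616 kN/m

K_p = tan²(45° + φ/2) = 4.112.
P_p = ½ K_p γ H² = 0.5 × 4.112 × 19.7 × 3.9² = 616.0 kN/m.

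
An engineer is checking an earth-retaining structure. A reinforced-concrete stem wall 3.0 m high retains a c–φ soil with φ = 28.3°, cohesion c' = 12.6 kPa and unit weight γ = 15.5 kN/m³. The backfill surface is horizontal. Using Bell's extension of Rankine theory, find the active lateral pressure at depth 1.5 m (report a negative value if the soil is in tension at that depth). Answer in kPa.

-6.76 kPa

K_a = (1 − sin φ)/(1 + sin φ) = 0.3568.
σ_a = K_a γ z − 2c√K_a = 0.3568×15.5×1.5 − 2×12.6×0.5973 = -6.757 kPa.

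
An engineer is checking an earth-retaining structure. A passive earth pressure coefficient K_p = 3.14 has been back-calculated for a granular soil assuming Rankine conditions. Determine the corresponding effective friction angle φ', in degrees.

31.1°

K_p = (1+sin φ)/(1−sin φ) ⇒ sin φ = (K_p − 1)/(K_p + 1) = 0.5169.
φ = arcsin(0.5169) = 31.13°.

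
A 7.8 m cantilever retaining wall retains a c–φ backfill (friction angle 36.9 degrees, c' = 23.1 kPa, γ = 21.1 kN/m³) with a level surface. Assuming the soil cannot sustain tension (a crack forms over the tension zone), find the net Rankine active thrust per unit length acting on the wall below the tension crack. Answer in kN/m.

30.8 kN/m

K_a = 0.2497; √K_a = 0.4997.
Tension-crack depth z_c = 2c/(γ√K_a) = 2×23.1/(21.1×0.4997) = 4.382 m.
σ_a at base = K_a γ H − 2c√K_a = 0.2497×21.1×7.8 − 2×23.1×0.4997 = 18.01 kPa.
P_a = ½ × 18.01 × (H − z_c) = 0.5×18.01×3.418 = 30.77 kN/m.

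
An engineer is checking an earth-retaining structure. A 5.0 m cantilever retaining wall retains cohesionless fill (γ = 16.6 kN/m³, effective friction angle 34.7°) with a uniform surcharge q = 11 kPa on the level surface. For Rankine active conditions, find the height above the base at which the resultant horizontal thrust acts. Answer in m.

1.84 m

K_a = 0.2745.
Triangular part P₁ = ½K_aγH² = 56.95 at H/3 = 1.667 m; rectangular part P₂ = K_a q H = 15.10 at H/2 = 2.500 m.
ȳ = (P₁·1.667 + P₂·2.500)/(P₁+P₂) = 1.841 m.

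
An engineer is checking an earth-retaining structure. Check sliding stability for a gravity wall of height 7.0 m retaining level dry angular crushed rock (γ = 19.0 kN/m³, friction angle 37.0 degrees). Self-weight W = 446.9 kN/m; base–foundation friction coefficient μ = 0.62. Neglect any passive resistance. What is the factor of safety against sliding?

K_a = tan²(45° − 37.0°/2) = 0.2486.
P_a = ½K_aγH² = 0.5×0.2486×19.0×7.0² = 115.7 kN/m, acting at H/3 = 2.333 m above the base.
FS_sliding = μW / P_a = 0.62×446.9 / 115.7 = 2.394.

2.39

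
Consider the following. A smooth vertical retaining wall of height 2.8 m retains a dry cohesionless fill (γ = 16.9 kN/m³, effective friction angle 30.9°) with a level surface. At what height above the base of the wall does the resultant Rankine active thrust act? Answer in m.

K_a = 0.3214.
The pressure distribution is triangular, so the resultant acts at H/3 above the base = 2.8/3 = 0.9333 m.

0.933 m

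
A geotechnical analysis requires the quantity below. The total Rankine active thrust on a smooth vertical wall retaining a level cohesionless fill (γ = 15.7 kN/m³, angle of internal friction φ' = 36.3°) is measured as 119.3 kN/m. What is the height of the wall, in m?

K_a = 0.2563. P_a = ½ K_a γ H² ⇒ H = √(2P_a/(K_a γ)).
H = √(2×119.3/(0.2563×15.7)) = 7.701 m.

7.70 m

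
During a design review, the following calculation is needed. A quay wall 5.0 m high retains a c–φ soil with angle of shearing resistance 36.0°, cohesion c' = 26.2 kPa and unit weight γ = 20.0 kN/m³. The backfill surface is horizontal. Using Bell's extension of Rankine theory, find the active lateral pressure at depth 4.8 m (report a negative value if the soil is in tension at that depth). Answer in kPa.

-1.78 kPa

K_a = (1 − sin φ)/(1 + sin φ) = 0.2596.
σ_a = K_a γ z − 2c√K_a = 0.2596×20.0×4.8 − 2×26.2×0.5095 = -1.776 kPa.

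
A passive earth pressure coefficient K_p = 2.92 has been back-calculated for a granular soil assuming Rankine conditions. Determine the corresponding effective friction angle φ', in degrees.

29.3°

K_p = (1+sin φ)/(1−sin φ) ⇒ sin φ = (K_p − 1)/(K_p + 1) = 0.4898.
φ = arcsin(0.4898) = 29.33°.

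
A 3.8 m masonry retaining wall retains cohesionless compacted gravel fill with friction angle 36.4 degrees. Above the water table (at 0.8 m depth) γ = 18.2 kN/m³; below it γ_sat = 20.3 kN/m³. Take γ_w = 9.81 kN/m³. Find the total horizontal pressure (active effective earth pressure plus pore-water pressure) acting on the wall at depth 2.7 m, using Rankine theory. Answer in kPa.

K_a = (1 − sin φ)/(1 + sin φ) = 0.2552.
γ' = 20.3 − 9.81 = 10.49 kN/m³.
Effective vertical stress at 2.7 m: σ'_v = 18.2×0.8 + 10.49×1.90 = 34.49 kPa.
σ'_h = K_a σ'_v = 0.2552 × 34.49 = 8.801 kPa; u = γ_w × 1.90 = 18.64 kPa.
Total σ_h = 8.801 + 18.64 = 27.44 kPa.

27.4 kPa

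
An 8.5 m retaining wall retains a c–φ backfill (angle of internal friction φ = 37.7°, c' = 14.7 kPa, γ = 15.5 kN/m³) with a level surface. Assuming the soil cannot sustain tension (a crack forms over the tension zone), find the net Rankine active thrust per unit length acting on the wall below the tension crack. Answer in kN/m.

40.2 kN/m

K_a = 0.2411; √K_a = 0.4910.
Tension-crack depth z_c = 2c/(γ√K_a) = 2×14.7/(15.5×0.4910) = 3.863 m.
σ_a at base = K_a γ H − 2c√K_a = 0.2411×15.5×8.5 − 2×14.7×0.4910 = 17.32 kPa.
P_a = ½ × 17.32 × (H − z_c) = 0.5×17.32×4.637 = 40.17 kN/m.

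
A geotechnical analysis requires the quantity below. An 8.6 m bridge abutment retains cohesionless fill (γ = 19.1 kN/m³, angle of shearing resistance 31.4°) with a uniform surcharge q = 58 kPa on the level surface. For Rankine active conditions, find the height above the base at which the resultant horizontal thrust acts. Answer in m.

K_a = 0.3149.
Triangular part P₁ = ½K_aγH² = 222.4 at H/3 = 2.867 m; rectangular part P₂ = K_a q H = 157.1 at H/2 = 4.300 m.
ȳ = (P₁·2.867 + P₂·4.300)/(P₁+P₂) = 3.460 m.

3.46 m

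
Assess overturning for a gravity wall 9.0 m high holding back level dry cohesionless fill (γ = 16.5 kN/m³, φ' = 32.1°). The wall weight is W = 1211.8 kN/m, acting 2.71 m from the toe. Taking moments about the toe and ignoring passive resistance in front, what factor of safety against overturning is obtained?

5.35

K_a = tan²(45° − 32.1°/2) = 0.3060.
P_a = ½K_aγH² = 0.5×0.3060×16.5×9.0² = 204.5 kN/m, acting at H/3 = 3.000 m above the base.
Overturning moment M_o = P_a × H/3 = 204.5 × 3.000 = 613.4.
Resisting moment M_r = W × 2.71 = 1211.8 × 2.71 = 3284.
FS_overturning = M_r/M_o = 3284/613.4 = 5.353.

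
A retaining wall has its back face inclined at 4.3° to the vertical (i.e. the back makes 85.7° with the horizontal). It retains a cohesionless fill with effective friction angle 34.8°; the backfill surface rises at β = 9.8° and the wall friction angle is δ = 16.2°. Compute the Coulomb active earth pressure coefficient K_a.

0.314

K_a = sin²(α+φ) / [sin²α · sin(α−δ) · (1 + √{sin(φ+δ)sin(φ−β) / (sin(α−δ)sin(α+β))})²].
With α = 85.7°, φ = 34.8°, δ = 16.2°, β = 9.8°: K_a = 0.3139.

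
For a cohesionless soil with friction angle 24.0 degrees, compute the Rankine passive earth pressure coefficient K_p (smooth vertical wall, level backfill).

2.37

K_p = (1 + sin φ)/(1 − sin φ) = tan²(45° + 24.0°/2) = 2.371.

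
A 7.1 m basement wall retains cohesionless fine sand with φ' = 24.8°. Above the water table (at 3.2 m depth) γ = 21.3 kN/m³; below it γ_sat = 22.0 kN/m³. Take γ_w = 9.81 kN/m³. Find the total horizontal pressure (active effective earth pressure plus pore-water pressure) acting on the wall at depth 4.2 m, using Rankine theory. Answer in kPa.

K_a = (1 − sin φ)/(1 + sin φ) = 0.4090.
γ' = 22.0 − 9.81 = 12.19 kN/m³.
Effective vertical stress at 4.2 m: σ'_v = 21.3×3.2 + 12.19×1.00 = 80.35 kPa.
σ'_h = K_a σ'_v = 0.4090 × 80.35 = 32.86 kPa; u = γ_w × 1.00 = 9.810 kPa.
Total σ_h = 32.86 + 9.810 = 42.67 kPa.

42.7 kPa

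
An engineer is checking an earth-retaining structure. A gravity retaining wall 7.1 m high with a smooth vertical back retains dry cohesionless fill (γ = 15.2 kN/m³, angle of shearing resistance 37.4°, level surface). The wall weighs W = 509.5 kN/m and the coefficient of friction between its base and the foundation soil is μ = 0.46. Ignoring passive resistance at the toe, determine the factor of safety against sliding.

K_a = tan²(45° − 37.4°/2) = 0.2443.
P_a = ½K_aγH² = 0.5×0.2443×15.2×7.1² = 93.58 kN/m, acting at H/3 = 2.367 m above the base.
FS_sliding = μW / P_a = 0.46×509.5 / 93.58 = 2.504.

2.50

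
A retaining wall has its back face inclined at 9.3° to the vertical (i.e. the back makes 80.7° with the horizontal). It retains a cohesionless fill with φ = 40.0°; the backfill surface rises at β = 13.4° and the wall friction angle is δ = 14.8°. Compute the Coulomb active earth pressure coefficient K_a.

K_a = sin²(α+φ) / [sin²α · sin(α−δ) · (1 + √{sin(φ+δ)sin(φ−β) / (sin(α−δ)sin(α+β))})²].
With α = 80.7°, φ = 40.0°, δ = 14.8°, β = 13.4°: K_a = 0.3115.

0.312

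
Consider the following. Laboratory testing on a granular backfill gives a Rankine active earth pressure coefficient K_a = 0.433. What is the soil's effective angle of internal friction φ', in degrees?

23.3°

K_a = tan²(45° − φ/2) ⇒ 45° − φ/2 = arctan(√0.433) = 33.35°.
φ = 2(45° − 33.35°) = 23.31°.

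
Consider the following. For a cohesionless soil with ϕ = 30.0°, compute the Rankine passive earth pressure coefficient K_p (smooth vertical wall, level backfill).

3.00

K_p = (1 + sin φ)/(1 − sin φ) = tan²(45° + 30.0°/2) = 3.000.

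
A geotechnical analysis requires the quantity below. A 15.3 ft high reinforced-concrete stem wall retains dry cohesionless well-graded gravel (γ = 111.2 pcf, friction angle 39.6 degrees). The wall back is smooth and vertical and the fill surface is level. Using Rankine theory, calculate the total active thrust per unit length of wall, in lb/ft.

2880 lb/ft

K_a = tan²(45° − φ/2) = 0.2214.
P_a = ½ K_a γ H² = 0.5 × 0.2214 × 111.2 × 15.3² = 2882 lb/ft.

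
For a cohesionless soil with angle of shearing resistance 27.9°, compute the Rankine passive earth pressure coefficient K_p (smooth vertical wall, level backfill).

2.76

K_p = (1 + sin φ)/(1 − sin φ) = tan²(45° + 27.9°/2) = 2.759.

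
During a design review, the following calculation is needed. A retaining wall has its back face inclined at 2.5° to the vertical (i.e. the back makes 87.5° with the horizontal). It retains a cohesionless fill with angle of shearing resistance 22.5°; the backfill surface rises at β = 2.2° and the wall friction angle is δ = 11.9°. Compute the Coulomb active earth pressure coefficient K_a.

K_a = sin²(α+φ) / [sin²α · sin(α−δ) · (1 + √{sin(φ+δ)sin(φ−β) / (sin(α−δ)sin(α+β))})²].
With α = 87.5°, φ = 22.5°, δ = 11.9°, β = 2.2°: K_a = 0.4345.

0.435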